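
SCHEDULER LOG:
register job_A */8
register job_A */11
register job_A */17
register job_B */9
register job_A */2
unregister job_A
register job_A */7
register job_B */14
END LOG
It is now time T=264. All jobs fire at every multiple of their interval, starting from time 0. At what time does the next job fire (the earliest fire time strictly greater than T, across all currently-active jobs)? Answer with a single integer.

Answer: 266

Derivation:
Op 1: register job_A */8 -> active={job_A:*/8}
Op 2: register job_A */11 -> active={job_A:*/11}
Op 3: register job_A */17 -> active={job_A:*/17}
Op 4: register job_B */9 -> active={job_A:*/17, job_B:*/9}
Op 5: register job_A */2 -> active={job_A:*/2, job_B:*/9}
Op 6: unregister job_A -> active={job_B:*/9}
Op 7: register job_A */7 -> active={job_A:*/7, job_B:*/9}
Op 8: register job_B */14 -> active={job_A:*/7, job_B:*/14}
  job_A: interval 7, next fire after T=264 is 266
  job_B: interval 14, next fire after T=264 is 266
Earliest fire time = 266 (job job_A)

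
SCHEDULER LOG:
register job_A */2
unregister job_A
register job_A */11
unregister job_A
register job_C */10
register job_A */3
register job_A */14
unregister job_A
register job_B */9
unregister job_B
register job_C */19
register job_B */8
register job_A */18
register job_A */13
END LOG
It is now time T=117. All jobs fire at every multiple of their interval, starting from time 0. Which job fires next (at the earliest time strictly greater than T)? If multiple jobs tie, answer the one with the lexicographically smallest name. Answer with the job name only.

Op 1: register job_A */2 -> active={job_A:*/2}
Op 2: unregister job_A -> active={}
Op 3: register job_A */11 -> active={job_A:*/11}
Op 4: unregister job_A -> active={}
Op 5: register job_C */10 -> active={job_C:*/10}
Op 6: register job_A */3 -> active={job_A:*/3, job_C:*/10}
Op 7: register job_A */14 -> active={job_A:*/14, job_C:*/10}
Op 8: unregister job_A -> active={job_C:*/10}
Op 9: register job_B */9 -> active={job_B:*/9, job_C:*/10}
Op 10: unregister job_B -> active={job_C:*/10}
Op 11: register job_C */19 -> active={job_C:*/19}
Op 12: register job_B */8 -> active={job_B:*/8, job_C:*/19}
Op 13: register job_A */18 -> active={job_A:*/18, job_B:*/8, job_C:*/19}
Op 14: register job_A */13 -> active={job_A:*/13, job_B:*/8, job_C:*/19}
  job_A: interval 13, next fire after T=117 is 130
  job_B: interval 8, next fire after T=117 is 120
  job_C: interval 19, next fire after T=117 is 133
Earliest = 120, winner (lex tiebreak) = job_B

Answer: job_B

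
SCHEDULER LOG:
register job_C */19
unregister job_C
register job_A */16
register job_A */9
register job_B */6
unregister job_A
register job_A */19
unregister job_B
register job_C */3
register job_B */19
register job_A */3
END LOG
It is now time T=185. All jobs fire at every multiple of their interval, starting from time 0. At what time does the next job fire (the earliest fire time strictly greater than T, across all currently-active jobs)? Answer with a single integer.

Op 1: register job_C */19 -> active={job_C:*/19}
Op 2: unregister job_C -> active={}
Op 3: register job_A */16 -> active={job_A:*/16}
Op 4: register job_A */9 -> active={job_A:*/9}
Op 5: register job_B */6 -> active={job_A:*/9, job_B:*/6}
Op 6: unregister job_A -> active={job_B:*/6}
Op 7: register job_A */19 -> active={job_A:*/19, job_B:*/6}
Op 8: unregister job_B -> active={job_A:*/19}
Op 9: register job_C */3 -> active={job_A:*/19, job_C:*/3}
Op 10: register job_B */19 -> active={job_A:*/19, job_B:*/19, job_C:*/3}
Op 11: register job_A */3 -> active={job_A:*/3, job_B:*/19, job_C:*/3}
  job_A: interval 3, next fire after T=185 is 186
  job_B: interval 19, next fire after T=185 is 190
  job_C: interval 3, next fire after T=185 is 186
Earliest fire time = 186 (job job_A)

Answer: 186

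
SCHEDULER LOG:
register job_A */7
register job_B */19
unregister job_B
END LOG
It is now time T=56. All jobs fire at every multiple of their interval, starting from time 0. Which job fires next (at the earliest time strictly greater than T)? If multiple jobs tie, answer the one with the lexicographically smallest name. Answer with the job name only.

Answer: job_A

Derivation:
Op 1: register job_A */7 -> active={job_A:*/7}
Op 2: register job_B */19 -> active={job_A:*/7, job_B:*/19}
Op 3: unregister job_B -> active={job_A:*/7}
  job_A: interval 7, next fire after T=56 is 63
Earliest = 63, winner (lex tiebreak) = job_A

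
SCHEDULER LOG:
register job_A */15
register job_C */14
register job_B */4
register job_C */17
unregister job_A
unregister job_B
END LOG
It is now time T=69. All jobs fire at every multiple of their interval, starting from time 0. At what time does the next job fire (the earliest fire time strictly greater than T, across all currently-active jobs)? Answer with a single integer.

Op 1: register job_A */15 -> active={job_A:*/15}
Op 2: register job_C */14 -> active={job_A:*/15, job_C:*/14}
Op 3: register job_B */4 -> active={job_A:*/15, job_B:*/4, job_C:*/14}
Op 4: register job_C */17 -> active={job_A:*/15, job_B:*/4, job_C:*/17}
Op 5: unregister job_A -> active={job_B:*/4, job_C:*/17}
Op 6: unregister job_B -> active={job_C:*/17}
  job_C: interval 17, next fire after T=69 is 85
Earliest fire time = 85 (job job_C)

Answer: 85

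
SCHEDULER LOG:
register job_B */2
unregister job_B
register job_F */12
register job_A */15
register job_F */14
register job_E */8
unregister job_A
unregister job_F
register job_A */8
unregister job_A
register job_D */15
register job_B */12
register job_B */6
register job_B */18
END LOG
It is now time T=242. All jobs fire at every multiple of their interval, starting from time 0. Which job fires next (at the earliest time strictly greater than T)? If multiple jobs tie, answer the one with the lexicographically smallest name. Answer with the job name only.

Answer: job_E

Derivation:
Op 1: register job_B */2 -> active={job_B:*/2}
Op 2: unregister job_B -> active={}
Op 3: register job_F */12 -> active={job_F:*/12}
Op 4: register job_A */15 -> active={job_A:*/15, job_F:*/12}
Op 5: register job_F */14 -> active={job_A:*/15, job_F:*/14}
Op 6: register job_E */8 -> active={job_A:*/15, job_E:*/8, job_F:*/14}
Op 7: unregister job_A -> active={job_E:*/8, job_F:*/14}
Op 8: unregister job_F -> active={job_E:*/8}
Op 9: register job_A */8 -> active={job_A:*/8, job_E:*/8}
Op 10: unregister job_A -> active={job_E:*/8}
Op 11: register job_D */15 -> active={job_D:*/15, job_E:*/8}
Op 12: register job_B */12 -> active={job_B:*/12, job_D:*/15, job_E:*/8}
Op 13: register job_B */6 -> active={job_B:*/6, job_D:*/15, job_E:*/8}
Op 14: register job_B */18 -> active={job_B:*/18, job_D:*/15, job_E:*/8}
  job_B: interval 18, next fire after T=242 is 252
  job_D: interval 15, next fire after T=242 is 255
  job_E: interval 8, next fire after T=242 is 248
Earliest = 248, winner (lex tiebreak) = job_E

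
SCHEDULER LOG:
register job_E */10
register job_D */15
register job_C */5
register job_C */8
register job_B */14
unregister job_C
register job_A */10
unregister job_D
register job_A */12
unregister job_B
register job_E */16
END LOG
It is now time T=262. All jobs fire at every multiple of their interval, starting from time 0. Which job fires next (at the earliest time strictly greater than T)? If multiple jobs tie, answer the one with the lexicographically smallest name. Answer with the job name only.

Answer: job_A

Derivation:
Op 1: register job_E */10 -> active={job_E:*/10}
Op 2: register job_D */15 -> active={job_D:*/15, job_E:*/10}
Op 3: register job_C */5 -> active={job_C:*/5, job_D:*/15, job_E:*/10}
Op 4: register job_C */8 -> active={job_C:*/8, job_D:*/15, job_E:*/10}
Op 5: register job_B */14 -> active={job_B:*/14, job_C:*/8, job_D:*/15, job_E:*/10}
Op 6: unregister job_C -> active={job_B:*/14, job_D:*/15, job_E:*/10}
Op 7: register job_A */10 -> active={job_A:*/10, job_B:*/14, job_D:*/15, job_E:*/10}
Op 8: unregister job_D -> active={job_A:*/10, job_B:*/14, job_E:*/10}
Op 9: register job_A */12 -> active={job_A:*/12, job_B:*/14, job_E:*/10}
Op 10: unregister job_B -> active={job_A:*/12, job_E:*/10}
Op 11: register job_E */16 -> active={job_A:*/12, job_E:*/16}
  job_A: interval 12, next fire after T=262 is 264
  job_E: interval 16, next fire after T=262 is 272
Earliest = 264, winner (lex tiebreak) = job_A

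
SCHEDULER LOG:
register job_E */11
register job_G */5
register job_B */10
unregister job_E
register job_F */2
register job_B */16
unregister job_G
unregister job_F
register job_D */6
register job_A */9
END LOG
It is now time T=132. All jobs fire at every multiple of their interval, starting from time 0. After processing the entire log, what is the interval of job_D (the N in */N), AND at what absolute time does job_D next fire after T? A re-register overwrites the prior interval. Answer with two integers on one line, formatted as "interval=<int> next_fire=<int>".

Op 1: register job_E */11 -> active={job_E:*/11}
Op 2: register job_G */5 -> active={job_E:*/11, job_G:*/5}
Op 3: register job_B */10 -> active={job_B:*/10, job_E:*/11, job_G:*/5}
Op 4: unregister job_E -> active={job_B:*/10, job_G:*/5}
Op 5: register job_F */2 -> active={job_B:*/10, job_F:*/2, job_G:*/5}
Op 6: register job_B */16 -> active={job_B:*/16, job_F:*/2, job_G:*/5}
Op 7: unregister job_G -> active={job_B:*/16, job_F:*/2}
Op 8: unregister job_F -> active={job_B:*/16}
Op 9: register job_D */6 -> active={job_B:*/16, job_D:*/6}
Op 10: register job_A */9 -> active={job_A:*/9, job_B:*/16, job_D:*/6}
Final interval of job_D = 6
Next fire of job_D after T=132: (132//6+1)*6 = 138

Answer: interval=6 next_fire=138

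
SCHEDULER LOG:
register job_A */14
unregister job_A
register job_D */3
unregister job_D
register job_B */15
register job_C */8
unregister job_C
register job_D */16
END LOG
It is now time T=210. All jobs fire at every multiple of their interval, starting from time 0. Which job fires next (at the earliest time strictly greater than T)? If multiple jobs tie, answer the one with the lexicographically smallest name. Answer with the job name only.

Answer: job_D

Derivation:
Op 1: register job_A */14 -> active={job_A:*/14}
Op 2: unregister job_A -> active={}
Op 3: register job_D */3 -> active={job_D:*/3}
Op 4: unregister job_D -> active={}
Op 5: register job_B */15 -> active={job_B:*/15}
Op 6: register job_C */8 -> active={job_B:*/15, job_C:*/8}
Op 7: unregister job_C -> active={job_B:*/15}
Op 8: register job_D */16 -> active={job_B:*/15, job_D:*/16}
  job_B: interval 15, next fire after T=210 is 225
  job_D: interval 16, next fire after T=210 is 224
Earliest = 224, winner (lex tiebreak) = job_D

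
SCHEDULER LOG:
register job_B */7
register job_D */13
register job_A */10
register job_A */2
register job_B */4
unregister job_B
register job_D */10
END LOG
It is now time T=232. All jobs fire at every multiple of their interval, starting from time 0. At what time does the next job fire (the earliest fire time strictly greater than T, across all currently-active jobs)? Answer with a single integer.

Op 1: register job_B */7 -> active={job_B:*/7}
Op 2: register job_D */13 -> active={job_B:*/7, job_D:*/13}
Op 3: register job_A */10 -> active={job_A:*/10, job_B:*/7, job_D:*/13}
Op 4: register job_A */2 -> active={job_A:*/2, job_B:*/7, job_D:*/13}
Op 5: register job_B */4 -> active={job_A:*/2, job_B:*/4, job_D:*/13}
Op 6: unregister job_B -> active={job_A:*/2, job_D:*/13}
Op 7: register job_D */10 -> active={job_A:*/2, job_D:*/10}
  job_A: interval 2, next fire after T=232 is 234
  job_D: interval 10, next fire after T=232 is 240
Earliest fire time = 234 (job job_A)

Answer: 234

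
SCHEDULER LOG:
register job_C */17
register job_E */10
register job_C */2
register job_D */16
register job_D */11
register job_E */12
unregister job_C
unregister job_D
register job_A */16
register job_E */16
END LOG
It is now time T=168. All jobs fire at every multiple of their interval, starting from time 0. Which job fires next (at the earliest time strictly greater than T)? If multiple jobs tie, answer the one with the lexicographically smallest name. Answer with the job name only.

Op 1: register job_C */17 -> active={job_C:*/17}
Op 2: register job_E */10 -> active={job_C:*/17, job_E:*/10}
Op 3: register job_C */2 -> active={job_C:*/2, job_E:*/10}
Op 4: register job_D */16 -> active={job_C:*/2, job_D:*/16, job_E:*/10}
Op 5: register job_D */11 -> active={job_C:*/2, job_D:*/11, job_E:*/10}
Op 6: register job_E */12 -> active={job_C:*/2, job_D:*/11, job_E:*/12}
Op 7: unregister job_C -> active={job_D:*/11, job_E:*/12}
Op 8: unregister job_D -> active={job_E:*/12}
Op 9: register job_A */16 -> active={job_A:*/16, job_E:*/12}
Op 10: register job_E */16 -> active={job_A:*/16, job_E:*/16}
  job_A: interval 16, next fire after T=168 is 176
  job_E: interval 16, next fire after T=168 is 176
Earliest = 176, winner (lex tiebreak) = job_A

Answer: job_A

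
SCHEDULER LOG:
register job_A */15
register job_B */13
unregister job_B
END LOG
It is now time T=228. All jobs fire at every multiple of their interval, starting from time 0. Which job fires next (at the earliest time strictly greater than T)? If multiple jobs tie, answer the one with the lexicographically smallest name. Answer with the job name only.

Op 1: register job_A */15 -> active={job_A:*/15}
Op 2: register job_B */13 -> active={job_A:*/15, job_B:*/13}
Op 3: unregister job_B -> active={job_A:*/15}
  job_A: interval 15, next fire after T=228 is 240
Earliest = 240, winner (lex tiebreak) = job_A

Answer: job_A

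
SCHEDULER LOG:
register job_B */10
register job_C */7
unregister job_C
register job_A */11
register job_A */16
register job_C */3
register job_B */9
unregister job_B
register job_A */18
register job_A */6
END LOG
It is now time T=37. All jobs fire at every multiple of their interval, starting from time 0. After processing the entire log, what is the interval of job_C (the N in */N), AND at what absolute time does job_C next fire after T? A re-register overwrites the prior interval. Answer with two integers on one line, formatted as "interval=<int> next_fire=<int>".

Answer: interval=3 next_fire=39

Derivation:
Op 1: register job_B */10 -> active={job_B:*/10}
Op 2: register job_C */7 -> active={job_B:*/10, job_C:*/7}
Op 3: unregister job_C -> active={job_B:*/10}
Op 4: register job_A */11 -> active={job_A:*/11, job_B:*/10}
Op 5: register job_A */16 -> active={job_A:*/16, job_B:*/10}
Op 6: register job_C */3 -> active={job_A:*/16, job_B:*/10, job_C:*/3}
Op 7: register job_B */9 -> active={job_A:*/16, job_B:*/9, job_C:*/3}
Op 8: unregister job_B -> active={job_A:*/16, job_C:*/3}
Op 9: register job_A */18 -> active={job_A:*/18, job_C:*/3}
Op 10: register job_A */6 -> active={job_A:*/6, job_C:*/3}
Final interval of job_C = 3
Next fire of job_C after T=37: (37//3+1)*3 = 39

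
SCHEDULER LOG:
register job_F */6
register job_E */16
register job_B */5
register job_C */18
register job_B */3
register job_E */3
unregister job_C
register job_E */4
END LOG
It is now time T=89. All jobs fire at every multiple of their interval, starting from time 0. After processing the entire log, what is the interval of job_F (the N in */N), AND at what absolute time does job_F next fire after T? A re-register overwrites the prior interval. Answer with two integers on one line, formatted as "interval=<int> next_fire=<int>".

Answer: interval=6 next_fire=90

Derivation:
Op 1: register job_F */6 -> active={job_F:*/6}
Op 2: register job_E */16 -> active={job_E:*/16, job_F:*/6}
Op 3: register job_B */5 -> active={job_B:*/5, job_E:*/16, job_F:*/6}
Op 4: register job_C */18 -> active={job_B:*/5, job_C:*/18, job_E:*/16, job_F:*/6}
Op 5: register job_B */3 -> active={job_B:*/3, job_C:*/18, job_E:*/16, job_F:*/6}
Op 6: register job_E */3 -> active={job_B:*/3, job_C:*/18, job_E:*/3, job_F:*/6}
Op 7: unregister job_C -> active={job_B:*/3, job_E:*/3, job_F:*/6}
Op 8: register job_E */4 -> active={job_B:*/3, job_E:*/4, job_F:*/6}
Final interval of job_F = 6
Next fire of job_F after T=89: (89//6+1)*6 = 90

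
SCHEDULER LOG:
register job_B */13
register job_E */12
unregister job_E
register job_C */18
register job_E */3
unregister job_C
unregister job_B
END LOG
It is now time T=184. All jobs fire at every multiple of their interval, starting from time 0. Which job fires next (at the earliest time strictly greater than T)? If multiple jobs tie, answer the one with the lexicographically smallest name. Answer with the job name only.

Op 1: register job_B */13 -> active={job_B:*/13}
Op 2: register job_E */12 -> active={job_B:*/13, job_E:*/12}
Op 3: unregister job_E -> active={job_B:*/13}
Op 4: register job_C */18 -> active={job_B:*/13, job_C:*/18}
Op 5: register job_E */3 -> active={job_B:*/13, job_C:*/18, job_E:*/3}
Op 6: unregister job_C -> active={job_B:*/13, job_E:*/3}
Op 7: unregister job_B -> active={job_E:*/3}
  job_E: interval 3, next fire after T=184 is 186
Earliest = 186, winner (lex tiebreak) = job_E

Answer: job_E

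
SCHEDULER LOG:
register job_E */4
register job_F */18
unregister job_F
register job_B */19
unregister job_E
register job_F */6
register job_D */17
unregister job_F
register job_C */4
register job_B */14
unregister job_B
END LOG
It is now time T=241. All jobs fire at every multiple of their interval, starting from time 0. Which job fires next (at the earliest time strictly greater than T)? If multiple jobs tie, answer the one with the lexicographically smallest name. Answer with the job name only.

Op 1: register job_E */4 -> active={job_E:*/4}
Op 2: register job_F */18 -> active={job_E:*/4, job_F:*/18}
Op 3: unregister job_F -> active={job_E:*/4}
Op 4: register job_B */19 -> active={job_B:*/19, job_E:*/4}
Op 5: unregister job_E -> active={job_B:*/19}
Op 6: register job_F */6 -> active={job_B:*/19, job_F:*/6}
Op 7: register job_D */17 -> active={job_B:*/19, job_D:*/17, job_F:*/6}
Op 8: unregister job_F -> active={job_B:*/19, job_D:*/17}
Op 9: register job_C */4 -> active={job_B:*/19, job_C:*/4, job_D:*/17}
Op 10: register job_B */14 -> active={job_B:*/14, job_C:*/4, job_D:*/17}
Op 11: unregister job_B -> active={job_C:*/4, job_D:*/17}
  job_C: interval 4, next fire after T=241 is 244
  job_D: interval 17, next fire after T=241 is 255
Earliest = 244, winner (lex tiebreak) = job_C

Answer: job_C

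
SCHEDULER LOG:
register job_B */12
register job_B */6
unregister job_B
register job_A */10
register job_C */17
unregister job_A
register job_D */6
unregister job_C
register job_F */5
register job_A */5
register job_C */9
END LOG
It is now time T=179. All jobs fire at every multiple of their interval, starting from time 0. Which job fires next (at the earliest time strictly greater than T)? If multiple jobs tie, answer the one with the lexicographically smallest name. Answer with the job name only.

Answer: job_A

Derivation:
Op 1: register job_B */12 -> active={job_B:*/12}
Op 2: register job_B */6 -> active={job_B:*/6}
Op 3: unregister job_B -> active={}
Op 4: register job_A */10 -> active={job_A:*/10}
Op 5: register job_C */17 -> active={job_A:*/10, job_C:*/17}
Op 6: unregister job_A -> active={job_C:*/17}
Op 7: register job_D */6 -> active={job_C:*/17, job_D:*/6}
Op 8: unregister job_C -> active={job_D:*/6}
Op 9: register job_F */5 -> active={job_D:*/6, job_F:*/5}
Op 10: register job_A */5 -> active={job_A:*/5, job_D:*/6, job_F:*/5}
Op 11: register job_C */9 -> active={job_A:*/5, job_C:*/9, job_D:*/6, job_F:*/5}
  job_A: interval 5, next fire after T=179 is 180
  job_C: interval 9, next fire after T=179 is 180
  job_D: interval 6, next fire after T=179 is 180
  job_F: interval 5, next fire after T=179 is 180
Earliest = 180, winner (lex tiebreak) = job_A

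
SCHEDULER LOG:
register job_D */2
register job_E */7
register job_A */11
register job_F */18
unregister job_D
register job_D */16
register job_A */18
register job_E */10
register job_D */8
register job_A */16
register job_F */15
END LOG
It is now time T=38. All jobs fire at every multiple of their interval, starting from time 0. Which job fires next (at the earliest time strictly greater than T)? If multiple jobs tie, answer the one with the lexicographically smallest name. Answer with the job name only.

Op 1: register job_D */2 -> active={job_D:*/2}
Op 2: register job_E */7 -> active={job_D:*/2, job_E:*/7}
Op 3: register job_A */11 -> active={job_A:*/11, job_D:*/2, job_E:*/7}
Op 4: register job_F */18 -> active={job_A:*/11, job_D:*/2, job_E:*/7, job_F:*/18}
Op 5: unregister job_D -> active={job_A:*/11, job_E:*/7, job_F:*/18}
Op 6: register job_D */16 -> active={job_A:*/11, job_D:*/16, job_E:*/7, job_F:*/18}
Op 7: register job_A */18 -> active={job_A:*/18, job_D:*/16, job_E:*/7, job_F:*/18}
Op 8: register job_E */10 -> active={job_A:*/18, job_D:*/16, job_E:*/10, job_F:*/18}
Op 9: register job_D */8 -> active={job_A:*/18, job_D:*/8, job_E:*/10, job_F:*/18}
Op 10: register job_A */16 -> active={job_A:*/16, job_D:*/8, job_E:*/10, job_F:*/18}
Op 11: register job_F */15 -> active={job_A:*/16, job_D:*/8, job_E:*/10, job_F:*/15}
  job_A: interval 16, next fire after T=38 is 48
  job_D: interval 8, next fire after T=38 is 40
  job_E: interval 10, next fire after T=38 is 40
  job_F: interval 15, next fire after T=38 is 45
Earliest = 40, winner (lex tiebreak) = job_D

Answer: job_D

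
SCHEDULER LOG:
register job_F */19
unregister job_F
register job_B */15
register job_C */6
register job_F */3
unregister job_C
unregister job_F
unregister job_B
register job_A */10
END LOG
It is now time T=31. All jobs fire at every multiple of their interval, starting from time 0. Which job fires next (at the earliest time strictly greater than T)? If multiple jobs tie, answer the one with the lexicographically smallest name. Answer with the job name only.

Op 1: register job_F */19 -> active={job_F:*/19}
Op 2: unregister job_F -> active={}
Op 3: register job_B */15 -> active={job_B:*/15}
Op 4: register job_C */6 -> active={job_B:*/15, job_C:*/6}
Op 5: register job_F */3 -> active={job_B:*/15, job_C:*/6, job_F:*/3}
Op 6: unregister job_C -> active={job_B:*/15, job_F:*/3}
Op 7: unregister job_F -> active={job_B:*/15}
Op 8: unregister job_B -> active={}
Op 9: register job_A */10 -> active={job_A:*/10}
  job_A: interval 10, next fire after T=31 is 40
Earliest = 40, winner (lex tiebreak) = job_A

Answer: job_A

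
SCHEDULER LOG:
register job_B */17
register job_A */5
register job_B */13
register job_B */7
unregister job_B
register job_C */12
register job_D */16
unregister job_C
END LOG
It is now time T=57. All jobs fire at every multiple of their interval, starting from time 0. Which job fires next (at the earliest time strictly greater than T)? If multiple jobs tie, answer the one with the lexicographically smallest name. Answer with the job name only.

Op 1: register job_B */17 -> active={job_B:*/17}
Op 2: register job_A */5 -> active={job_A:*/5, job_B:*/17}
Op 3: register job_B */13 -> active={job_A:*/5, job_B:*/13}
Op 4: register job_B */7 -> active={job_A:*/5, job_B:*/7}
Op 5: unregister job_B -> active={job_A:*/5}
Op 6: register job_C */12 -> active={job_A:*/5, job_C:*/12}
Op 7: register job_D */16 -> active={job_A:*/5, job_C:*/12, job_D:*/16}
Op 8: unregister job_C -> active={job_A:*/5, job_D:*/16}
  job_A: interval 5, next fire after T=57 is 60
  job_D: interval 16, next fire after T=57 is 64
Earliest = 60, winner (lex tiebreak) = job_A

Answer: job_A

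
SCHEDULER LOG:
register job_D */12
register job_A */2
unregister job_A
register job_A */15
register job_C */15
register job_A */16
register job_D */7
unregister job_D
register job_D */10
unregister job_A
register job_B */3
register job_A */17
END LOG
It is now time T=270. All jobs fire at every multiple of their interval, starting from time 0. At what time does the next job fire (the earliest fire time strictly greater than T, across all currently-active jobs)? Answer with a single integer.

Op 1: register job_D */12 -> active={job_D:*/12}
Op 2: register job_A */2 -> active={job_A:*/2, job_D:*/12}
Op 3: unregister job_A -> active={job_D:*/12}
Op 4: register job_A */15 -> active={job_A:*/15, job_D:*/12}
Op 5: register job_C */15 -> active={job_A:*/15, job_C:*/15, job_D:*/12}
Op 6: register job_A */16 -> active={job_A:*/16, job_C:*/15, job_D:*/12}
Op 7: register job_D */7 -> active={job_A:*/16, job_C:*/15, job_D:*/7}
Op 8: unregister job_D -> active={job_A:*/16, job_C:*/15}
Op 9: register job_D */10 -> active={job_A:*/16, job_C:*/15, job_D:*/10}
Op 10: unregister job_A -> active={job_C:*/15, job_D:*/10}
Op 11: register job_B */3 -> active={job_B:*/3, job_C:*/15, job_D:*/10}
Op 12: register job_A */17 -> active={job_A:*/17, job_B:*/3, job_C:*/15, job_D:*/10}
  job_A: interval 17, next fire after T=270 is 272
  job_B: interval 3, next fire after T=270 is 273
  job_C: interval 15, next fire after T=270 is 285
  job_D: interval 10, next fire after T=270 is 280
Earliest fire time = 272 (job job_A)

Answer: 272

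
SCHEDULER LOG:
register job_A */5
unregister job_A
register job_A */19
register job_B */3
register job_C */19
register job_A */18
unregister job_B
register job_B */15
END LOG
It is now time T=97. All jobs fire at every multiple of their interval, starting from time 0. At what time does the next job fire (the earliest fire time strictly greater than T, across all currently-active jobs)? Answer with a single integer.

Op 1: register job_A */5 -> active={job_A:*/5}
Op 2: unregister job_A -> active={}
Op 3: register job_A */19 -> active={job_A:*/19}
Op 4: register job_B */3 -> active={job_A:*/19, job_B:*/3}
Op 5: register job_C */19 -> active={job_A:*/19, job_B:*/3, job_C:*/19}
Op 6: register job_A */18 -> active={job_A:*/18, job_B:*/3, job_C:*/19}
Op 7: unregister job_B -> active={job_A:*/18, job_C:*/19}
Op 8: register job_B */15 -> active={job_A:*/18, job_B:*/15, job_C:*/19}
  job_A: interval 18, next fire after T=97 is 108
  job_B: interval 15, next fire after T=97 is 105
  job_C: interval 19, next fire after T=97 is 114
Earliest fire time = 105 (job job_B)

Answer: 105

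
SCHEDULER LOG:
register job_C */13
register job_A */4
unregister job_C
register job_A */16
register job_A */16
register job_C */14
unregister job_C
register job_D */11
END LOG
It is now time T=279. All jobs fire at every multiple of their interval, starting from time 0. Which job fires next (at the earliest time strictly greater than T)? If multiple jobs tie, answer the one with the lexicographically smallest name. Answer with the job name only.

Answer: job_D

Derivation:
Op 1: register job_C */13 -> active={job_C:*/13}
Op 2: register job_A */4 -> active={job_A:*/4, job_C:*/13}
Op 3: unregister job_C -> active={job_A:*/4}
Op 4: register job_A */16 -> active={job_A:*/16}
Op 5: register job_A */16 -> active={job_A:*/16}
Op 6: register job_C */14 -> active={job_A:*/16, job_C:*/14}
Op 7: unregister job_C -> active={job_A:*/16}
Op 8: register job_D */11 -> active={job_A:*/16, job_D:*/11}
  job_A: interval 16, next fire after T=279 is 288
  job_D: interval 11, next fire after T=279 is 286
Earliest = 286, winner (lex tiebreak) = job_D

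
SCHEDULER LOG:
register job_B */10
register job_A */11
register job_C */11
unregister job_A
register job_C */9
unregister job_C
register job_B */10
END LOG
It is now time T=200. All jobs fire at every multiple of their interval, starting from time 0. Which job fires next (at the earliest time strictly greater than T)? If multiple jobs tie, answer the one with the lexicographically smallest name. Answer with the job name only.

Answer: job_B

Derivation:
Op 1: register job_B */10 -> active={job_B:*/10}
Op 2: register job_A */11 -> active={job_A:*/11, job_B:*/10}
Op 3: register job_C */11 -> active={job_A:*/11, job_B:*/10, job_C:*/11}
Op 4: unregister job_A -> active={job_B:*/10, job_C:*/11}
Op 5: register job_C */9 -> active={job_B:*/10, job_C:*/9}
Op 6: unregister job_C -> active={job_B:*/10}
Op 7: register job_B */10 -> active={job_B:*/10}
  job_B: interval 10, next fire after T=200 is 210
Earliest = 210, winner (lex tiebreak) = job_B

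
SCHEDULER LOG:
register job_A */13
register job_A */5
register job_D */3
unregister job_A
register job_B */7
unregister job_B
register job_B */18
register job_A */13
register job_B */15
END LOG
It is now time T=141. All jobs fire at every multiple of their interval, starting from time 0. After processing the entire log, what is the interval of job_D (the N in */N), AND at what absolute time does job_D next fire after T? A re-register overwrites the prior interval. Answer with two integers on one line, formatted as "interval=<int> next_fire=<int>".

Op 1: register job_A */13 -> active={job_A:*/13}
Op 2: register job_A */5 -> active={job_A:*/5}
Op 3: register job_D */3 -> active={job_A:*/5, job_D:*/3}
Op 4: unregister job_A -> active={job_D:*/3}
Op 5: register job_B */7 -> active={job_B:*/7, job_D:*/3}
Op 6: unregister job_B -> active={job_D:*/3}
Op 7: register job_B */18 -> active={job_B:*/18, job_D:*/3}
Op 8: register job_A */13 -> active={job_A:*/13, job_B:*/18, job_D:*/3}
Op 9: register job_B */15 -> active={job_A:*/13, job_B:*/15, job_D:*/3}
Final interval of job_D = 3
Next fire of job_D after T=141: (141//3+1)*3 = 144

Answer: interval=3 next_fire=144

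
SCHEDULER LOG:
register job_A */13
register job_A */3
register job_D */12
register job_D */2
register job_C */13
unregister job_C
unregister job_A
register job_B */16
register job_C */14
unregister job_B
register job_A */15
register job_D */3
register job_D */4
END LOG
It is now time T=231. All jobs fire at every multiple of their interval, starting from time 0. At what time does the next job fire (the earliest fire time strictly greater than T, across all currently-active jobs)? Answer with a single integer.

Answer: 232

Derivation:
Op 1: register job_A */13 -> active={job_A:*/13}
Op 2: register job_A */3 -> active={job_A:*/3}
Op 3: register job_D */12 -> active={job_A:*/3, job_D:*/12}
Op 4: register job_D */2 -> active={job_A:*/3, job_D:*/2}
Op 5: register job_C */13 -> active={job_A:*/3, job_C:*/13, job_D:*/2}
Op 6: unregister job_C -> active={job_A:*/3, job_D:*/2}
Op 7: unregister job_A -> active={job_D:*/2}
Op 8: register job_B */16 -> active={job_B:*/16, job_D:*/2}
Op 9: register job_C */14 -> active={job_B:*/16, job_C:*/14, job_D:*/2}
Op 10: unregister job_B -> active={job_C:*/14, job_D:*/2}
Op 11: register job_A */15 -> active={job_A:*/15, job_C:*/14, job_D:*/2}
Op 12: register job_D */3 -> active={job_A:*/15, job_C:*/14, job_D:*/3}
Op 13: register job_D */4 -> active={job_A:*/15, job_C:*/14, job_D:*/4}
  job_A: interval 15, next fire after T=231 is 240
  job_C: interval 14, next fire after T=231 is 238
  job_D: interval 4, next fire after T=231 is 232
Earliest fire time = 232 (job job_D)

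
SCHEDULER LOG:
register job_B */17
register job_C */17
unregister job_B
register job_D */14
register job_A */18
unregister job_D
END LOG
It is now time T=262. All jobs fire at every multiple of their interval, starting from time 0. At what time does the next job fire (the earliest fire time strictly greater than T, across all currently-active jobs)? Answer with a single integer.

Answer: 270

Derivation:
Op 1: register job_B */17 -> active={job_B:*/17}
Op 2: register job_C */17 -> active={job_B:*/17, job_C:*/17}
Op 3: unregister job_B -> active={job_C:*/17}
Op 4: register job_D */14 -> active={job_C:*/17, job_D:*/14}
Op 5: register job_A */18 -> active={job_A:*/18, job_C:*/17, job_D:*/14}
Op 6: unregister job_D -> active={job_A:*/18, job_C:*/17}
  job_A: interval 18, next fire after T=262 is 270
  job_C: interval 17, next fire after T=262 is 272
Earliest fire time = 270 (job job_A)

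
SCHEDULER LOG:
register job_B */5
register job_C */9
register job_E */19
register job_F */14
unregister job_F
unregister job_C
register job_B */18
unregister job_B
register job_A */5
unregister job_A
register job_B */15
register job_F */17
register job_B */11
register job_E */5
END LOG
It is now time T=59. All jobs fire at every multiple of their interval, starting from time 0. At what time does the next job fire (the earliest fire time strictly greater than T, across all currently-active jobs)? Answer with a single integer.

Answer: 60

Derivation:
Op 1: register job_B */5 -> active={job_B:*/5}
Op 2: register job_C */9 -> active={job_B:*/5, job_C:*/9}
Op 3: register job_E */19 -> active={job_B:*/5, job_C:*/9, job_E:*/19}
Op 4: register job_F */14 -> active={job_B:*/5, job_C:*/9, job_E:*/19, job_F:*/14}
Op 5: unregister job_F -> active={job_B:*/5, job_C:*/9, job_E:*/19}
Op 6: unregister job_C -> active={job_B:*/5, job_E:*/19}
Op 7: register job_B */18 -> active={job_B:*/18, job_E:*/19}
Op 8: unregister job_B -> active={job_E:*/19}
Op 9: register job_A */5 -> active={job_A:*/5, job_E:*/19}
Op 10: unregister job_A -> active={job_E:*/19}
Op 11: register job_B */15 -> active={job_B:*/15, job_E:*/19}
Op 12: register job_F */17 -> active={job_B:*/15, job_E:*/19, job_F:*/17}
Op 13: register job_B */11 -> active={job_B:*/11, job_E:*/19, job_F:*/17}
Op 14: register job_E */5 -> active={job_B:*/11, job_E:*/5, job_F:*/17}
  job_B: interval 11, next fire after T=59 is 66
  job_E: interval 5, next fire after T=59 is 60
  job_F: interval 17, next fire after T=59 is 68
Earliest fire time = 60 (job job_E)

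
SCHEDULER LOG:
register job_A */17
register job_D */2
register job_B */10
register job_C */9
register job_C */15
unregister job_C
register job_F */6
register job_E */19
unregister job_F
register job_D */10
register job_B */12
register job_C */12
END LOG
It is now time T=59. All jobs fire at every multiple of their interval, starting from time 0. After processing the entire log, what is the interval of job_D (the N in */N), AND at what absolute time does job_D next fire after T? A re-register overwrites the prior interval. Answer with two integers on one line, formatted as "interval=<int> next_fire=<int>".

Op 1: register job_A */17 -> active={job_A:*/17}
Op 2: register job_D */2 -> active={job_A:*/17, job_D:*/2}
Op 3: register job_B */10 -> active={job_A:*/17, job_B:*/10, job_D:*/2}
Op 4: register job_C */9 -> active={job_A:*/17, job_B:*/10, job_C:*/9, job_D:*/2}
Op 5: register job_C */15 -> active={job_A:*/17, job_B:*/10, job_C:*/15, job_D:*/2}
Op 6: unregister job_C -> active={job_A:*/17, job_B:*/10, job_D:*/2}
Op 7: register job_F */6 -> active={job_A:*/17, job_B:*/10, job_D:*/2, job_F:*/6}
Op 8: register job_E */19 -> active={job_A:*/17, job_B:*/10, job_D:*/2, job_E:*/19, job_F:*/6}
Op 9: unregister job_F -> active={job_A:*/17, job_B:*/10, job_D:*/2, job_E:*/19}
Op 10: register job_D */10 -> active={job_A:*/17, job_B:*/10, job_D:*/10, job_E:*/19}
Op 11: register job_B */12 -> active={job_A:*/17, job_B:*/12, job_D:*/10, job_E:*/19}
Op 12: register job_C */12 -> active={job_A:*/17, job_B:*/12, job_C:*/12, job_D:*/10, job_E:*/19}
Final interval of job_D = 10
Next fire of job_D after T=59: (59//10+1)*10 = 60

Answer: interval=10 next_fire=60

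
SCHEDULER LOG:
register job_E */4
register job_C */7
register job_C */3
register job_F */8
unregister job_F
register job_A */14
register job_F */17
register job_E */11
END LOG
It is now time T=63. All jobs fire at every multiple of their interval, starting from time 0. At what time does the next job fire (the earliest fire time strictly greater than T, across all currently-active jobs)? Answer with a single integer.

Answer: 66

Derivation:
Op 1: register job_E */4 -> active={job_E:*/4}
Op 2: register job_C */7 -> active={job_C:*/7, job_E:*/4}
Op 3: register job_C */3 -> active={job_C:*/3, job_E:*/4}
Op 4: register job_F */8 -> active={job_C:*/3, job_E:*/4, job_F:*/8}
Op 5: unregister job_F -> active={job_C:*/3, job_E:*/4}
Op 6: register job_A */14 -> active={job_A:*/14, job_C:*/3, job_E:*/4}
Op 7: register job_F */17 -> active={job_A:*/14, job_C:*/3, job_E:*/4, job_F:*/17}
Op 8: register job_E */11 -> active={job_A:*/14, job_C:*/3, job_E:*/11, job_F:*/17}
  job_A: interval 14, next fire after T=63 is 70
  job_C: interval 3, next fire after T=63 is 66
  job_E: interval 11, next fire after T=63 is 66
  job_F: interval 17, next fire after T=63 is 68
Earliest fire time = 66 (job job_C)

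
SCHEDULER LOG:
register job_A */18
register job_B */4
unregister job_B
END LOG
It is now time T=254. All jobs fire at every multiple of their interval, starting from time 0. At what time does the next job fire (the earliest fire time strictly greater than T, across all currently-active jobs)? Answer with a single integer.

Op 1: register job_A */18 -> active={job_A:*/18}
Op 2: register job_B */4 -> active={job_A:*/18, job_B:*/4}
Op 3: unregister job_B -> active={job_A:*/18}
  job_A: interval 18, next fire after T=254 is 270
Earliest fire time = 270 (job job_A)

Answer: 270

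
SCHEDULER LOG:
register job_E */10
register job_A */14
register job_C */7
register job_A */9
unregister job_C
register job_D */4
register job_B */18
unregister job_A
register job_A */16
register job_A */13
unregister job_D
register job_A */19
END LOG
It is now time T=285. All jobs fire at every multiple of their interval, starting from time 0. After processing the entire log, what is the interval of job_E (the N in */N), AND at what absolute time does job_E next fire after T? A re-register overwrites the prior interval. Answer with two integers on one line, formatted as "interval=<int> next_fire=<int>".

Op 1: register job_E */10 -> active={job_E:*/10}
Op 2: register job_A */14 -> active={job_A:*/14, job_E:*/10}
Op 3: register job_C */7 -> active={job_A:*/14, job_C:*/7, job_E:*/10}
Op 4: register job_A */9 -> active={job_A:*/9, job_C:*/7, job_E:*/10}
Op 5: unregister job_C -> active={job_A:*/9, job_E:*/10}
Op 6: register job_D */4 -> active={job_A:*/9, job_D:*/4, job_E:*/10}
Op 7: register job_B */18 -> active={job_A:*/9, job_B:*/18, job_D:*/4, job_E:*/10}
Op 8: unregister job_A -> active={job_B:*/18, job_D:*/4, job_E:*/10}
Op 9: register job_A */16 -> active={job_A:*/16, job_B:*/18, job_D:*/4, job_E:*/10}
Op 10: register job_A */13 -> active={job_A:*/13, job_B:*/18, job_D:*/4, job_E:*/10}
Op 11: unregister job_D -> active={job_A:*/13, job_B:*/18, job_E:*/10}
Op 12: register job_A */19 -> active={job_A:*/19, job_B:*/18, job_E:*/10}
Final interval of job_E = 10
Next fire of job_E after T=285: (285//10+1)*10 = 290

Answer: interval=10 next_fire=290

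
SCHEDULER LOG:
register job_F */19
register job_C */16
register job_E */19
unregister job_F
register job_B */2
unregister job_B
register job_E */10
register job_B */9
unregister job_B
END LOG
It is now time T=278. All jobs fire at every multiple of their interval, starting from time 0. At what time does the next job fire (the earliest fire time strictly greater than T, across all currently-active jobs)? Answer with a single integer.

Op 1: register job_F */19 -> active={job_F:*/19}
Op 2: register job_C */16 -> active={job_C:*/16, job_F:*/19}
Op 3: register job_E */19 -> active={job_C:*/16, job_E:*/19, job_F:*/19}
Op 4: unregister job_F -> active={job_C:*/16, job_E:*/19}
Op 5: register job_B */2 -> active={job_B:*/2, job_C:*/16, job_E:*/19}
Op 6: unregister job_B -> active={job_C:*/16, job_E:*/19}
Op 7: register job_E */10 -> active={job_C:*/16, job_E:*/10}
Op 8: register job_B */9 -> active={job_B:*/9, job_C:*/16, job_E:*/10}
Op 9: unregister job_B -> active={job_C:*/16, job_E:*/10}
  job_C: interval 16, next fire after T=278 is 288
  job_E: interval 10, next fire after T=278 is 280
Earliest fire time = 280 (job job_E)

Answer: 280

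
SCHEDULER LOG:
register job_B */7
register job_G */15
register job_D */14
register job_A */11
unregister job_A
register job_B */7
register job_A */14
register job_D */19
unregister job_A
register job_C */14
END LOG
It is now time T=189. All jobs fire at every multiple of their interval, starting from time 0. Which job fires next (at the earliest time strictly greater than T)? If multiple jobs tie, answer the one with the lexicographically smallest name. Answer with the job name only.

Answer: job_D

Derivation:
Op 1: register job_B */7 -> active={job_B:*/7}
Op 2: register job_G */15 -> active={job_B:*/7, job_G:*/15}
Op 3: register job_D */14 -> active={job_B:*/7, job_D:*/14, job_G:*/15}
Op 4: register job_A */11 -> active={job_A:*/11, job_B:*/7, job_D:*/14, job_G:*/15}
Op 5: unregister job_A -> active={job_B:*/7, job_D:*/14, job_G:*/15}
Op 6: register job_B */7 -> active={job_B:*/7, job_D:*/14, job_G:*/15}
Op 7: register job_A */14 -> active={job_A:*/14, job_B:*/7, job_D:*/14, job_G:*/15}
Op 8: register job_D */19 -> active={job_A:*/14, job_B:*/7, job_D:*/19, job_G:*/15}
Op 9: unregister job_A -> active={job_B:*/7, job_D:*/19, job_G:*/15}
Op 10: register job_C */14 -> active={job_B:*/7, job_C:*/14, job_D:*/19, job_G:*/15}
  job_B: interval 7, next fire after T=189 is 196
  job_C: interval 14, next fire after T=189 is 196
  job_D: interval 19, next fire after T=189 is 190
  job_G: interval 15, next fire after T=189 is 195
Earliest = 190, winner (lex tiebreak) = job_D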